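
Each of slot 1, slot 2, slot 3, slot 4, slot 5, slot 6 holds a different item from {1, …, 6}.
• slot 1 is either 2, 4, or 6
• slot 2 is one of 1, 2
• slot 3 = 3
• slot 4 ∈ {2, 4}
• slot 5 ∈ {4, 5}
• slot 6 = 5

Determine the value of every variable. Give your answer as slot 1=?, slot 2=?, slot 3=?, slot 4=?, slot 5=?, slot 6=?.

slot 3's domain is down to {3}, so slot 3 = 3.
slot 6 has just one choice, so slot 6 = 5. Eliminate 5 elsewhere: slot 5.
slot 5 has just one choice, so slot 5 = 4. Remove 4 from slot 1, slot 4.
slot 4 has just one choice, so slot 4 = 2. Strike 2 from slot 1, slot 2.
slot 1's domain is down to {6}, so slot 1 = 6.
slot 2's domain is down to {1}, so slot 2 = 1.

slot 1=6, slot 2=1, slot 3=3, slot 4=2, slot 5=4, slot 6=5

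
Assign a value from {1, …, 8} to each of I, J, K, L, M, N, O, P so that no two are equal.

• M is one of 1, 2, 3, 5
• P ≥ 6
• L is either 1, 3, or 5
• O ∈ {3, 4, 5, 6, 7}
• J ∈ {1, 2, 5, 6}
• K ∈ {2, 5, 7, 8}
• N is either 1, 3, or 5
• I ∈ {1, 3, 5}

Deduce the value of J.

The 8 variables together cover exactly {1, 2, 3, 4, 5, 6, 7, 8} — 8 values for 8 variables — and 4 appears only in O's list, so O = 4.
I, L, N between them cover only {1, 3, 5} — a naked triple. Remove those values from J, K, M.
M must be 2 (only option left). Strike 2 from J, K.
So J = 6.

6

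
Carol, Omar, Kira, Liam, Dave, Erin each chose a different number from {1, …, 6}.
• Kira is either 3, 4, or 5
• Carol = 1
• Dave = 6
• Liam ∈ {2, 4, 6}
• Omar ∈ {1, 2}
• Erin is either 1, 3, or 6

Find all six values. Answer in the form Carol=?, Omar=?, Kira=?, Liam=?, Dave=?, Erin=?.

Carol=1, Omar=2, Kira=5, Liam=4, Dave=6, Erin=3

Carol must be 1 (only option left). Remove 1 from Omar, Erin.
Omar's domain is down to {2}, so Omar = 2. Eliminate 2 elsewhere: Liam.
Dave has just one choice, so Dave = 6. So Liam, Erin can't be 6.
Erin's domain is down to {3}, so Erin = 3. Strike 3 from Kira.
Liam must be 4 (only option left). Eliminate 4 elsewhere: Kira.
Kira has just one choice, so Kira = 5.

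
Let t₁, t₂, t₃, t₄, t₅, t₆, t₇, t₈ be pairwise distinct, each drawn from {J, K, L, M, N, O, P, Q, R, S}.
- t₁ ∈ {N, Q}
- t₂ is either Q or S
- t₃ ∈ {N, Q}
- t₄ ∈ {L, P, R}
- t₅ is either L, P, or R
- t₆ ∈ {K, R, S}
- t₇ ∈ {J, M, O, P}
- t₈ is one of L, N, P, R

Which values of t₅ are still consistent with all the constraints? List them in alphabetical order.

The 2 variables t₁ and t₃ are confined to {N, Q}, which locks those values in; drop them from t₂, t₈.
That leaves t₂ = S. Eliminate S elsewhere: t₆.
The 3 variables t₄, t₅, t₈ are confined to {L, P, R}, which locks those values in; drop them from t₆, t₇.
That leaves t₆ = K.
No further eliminations apply; t₅ can still be any of L, P, R.

L, P, R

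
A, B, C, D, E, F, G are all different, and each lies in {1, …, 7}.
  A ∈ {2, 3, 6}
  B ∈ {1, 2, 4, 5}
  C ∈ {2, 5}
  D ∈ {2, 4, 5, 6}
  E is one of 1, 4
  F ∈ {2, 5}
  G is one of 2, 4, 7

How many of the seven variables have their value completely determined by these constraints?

The 7 variables draw from only 7 values {1, 2, 3, 4, 5, 6, 7}, so each is used; only A can be 3, hence A = 3.
The 6 still-open variables draw from only 6 values {1, 2, 4, 5, 6, 7}, so each is used; only D can be 6, hence D = 6.
The 5 still-open variables draw from only 5 values {1, 2, 4, 5, 7}, so each is used; only G can be 7, hence G = 7.
C and F share exactly the 2 values {2, 5}; by pigeonhole those values go to them, so strike 2, 5 from B.
Determined: A=3, D=6, G=7. The other variables each still have more than one consistent value. That makes 3.

3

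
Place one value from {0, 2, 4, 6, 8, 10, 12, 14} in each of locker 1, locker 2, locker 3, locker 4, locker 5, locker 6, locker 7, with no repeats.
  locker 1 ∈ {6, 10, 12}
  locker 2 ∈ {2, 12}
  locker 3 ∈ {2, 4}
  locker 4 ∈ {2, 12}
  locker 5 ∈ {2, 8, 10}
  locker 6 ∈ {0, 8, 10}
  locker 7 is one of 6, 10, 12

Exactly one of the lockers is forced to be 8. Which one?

The 7 variables draw from only 7 values {0, 2, 4, 6, 8, 10, 12}, so each is used; only locker 6 can be 0, hence locker 6 = 0.
The 6 still-open variables draw from only 6 values {2, 4, 6, 8, 10, 12}, so each is used; only locker 3 can be 4, hence locker 3 = 4.
Among the 5 still-open variables, 8 fits only locker 5 (and all 5 values in {2, 6, 8, 10, 12} must be used), so locker 5 = 8.

locker 5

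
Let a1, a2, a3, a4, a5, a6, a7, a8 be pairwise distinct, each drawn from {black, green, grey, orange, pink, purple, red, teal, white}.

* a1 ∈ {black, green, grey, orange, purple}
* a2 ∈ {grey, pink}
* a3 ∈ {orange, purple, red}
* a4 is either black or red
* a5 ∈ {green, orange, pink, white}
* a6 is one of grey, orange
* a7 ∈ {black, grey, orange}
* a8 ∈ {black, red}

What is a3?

Among the 8 variables, white fits only a5 (and all 8 values in {black, green, grey, orange, pink, purple, red, white} must be used), so a5 = white.
The 7 still-open variables together cover exactly {black, green, grey, orange, pink, purple, red} — 7 values for 7 variables — and green appears only in a1's list, so a1 = green.
The 6 still-open variables together cover exactly {black, grey, orange, pink, purple, red} — 6 values for 6 variables — and pink appears only in a2's list, so a2 = pink.
The 5 still-open variables draw from only 5 values {black, grey, orange, purple, red}, so each is used; only a3 can be purple, hence a3 = purple.

purple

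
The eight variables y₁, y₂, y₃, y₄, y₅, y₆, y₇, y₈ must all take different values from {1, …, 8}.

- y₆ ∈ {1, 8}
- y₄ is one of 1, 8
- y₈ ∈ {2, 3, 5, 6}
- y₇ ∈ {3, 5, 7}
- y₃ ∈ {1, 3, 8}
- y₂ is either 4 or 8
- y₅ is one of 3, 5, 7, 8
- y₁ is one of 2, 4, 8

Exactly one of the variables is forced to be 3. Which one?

y₃

The 8 variables draw from only 8 values {1, 2, 3, 4, 5, 6, 7, 8}, so each is used; only y₈ can be 6, hence y₈ = 6.
Among the 7 still-open variables, 2 fits only y₁ (and all 7 values in {1, 2, 3, 4, 5, 7, 8} must be used), so y₁ = 2.
Among the 6 still-open variables, 4 fits only y₂ (and all 6 values in {1, 3, 4, 5, 7, 8} must be used), so y₂ = 4.
The 2 variables y₄ and y₆ are confined to {1, 8}, which locks those values in; drop them from y₃, y₅.
So 3 goes to y₃.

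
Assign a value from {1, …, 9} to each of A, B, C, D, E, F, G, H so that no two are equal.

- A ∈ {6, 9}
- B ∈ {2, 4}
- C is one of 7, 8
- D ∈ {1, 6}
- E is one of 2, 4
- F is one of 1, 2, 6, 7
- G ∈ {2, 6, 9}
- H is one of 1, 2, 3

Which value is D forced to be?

1

The 8 variables together cover exactly {1, 2, 3, 4, 6, 7, 8, 9} — 8 values for 8 variables — and 3 appears only in H's list, so H = 3.
The 7 still-open variables draw from only 7 values {1, 2, 4, 6, 7, 8, 9}, so each is used; only C can be 8, hence C = 8.
The 6 still-open variables draw from only 6 values {1, 2, 4, 6, 7, 9}, so each is used; only F can be 7, hence F = 7.
The 5 still-open variables together cover exactly {1, 2, 4, 6, 9} — 5 values for 5 variables — and 1 appears only in D's list, so D = 1.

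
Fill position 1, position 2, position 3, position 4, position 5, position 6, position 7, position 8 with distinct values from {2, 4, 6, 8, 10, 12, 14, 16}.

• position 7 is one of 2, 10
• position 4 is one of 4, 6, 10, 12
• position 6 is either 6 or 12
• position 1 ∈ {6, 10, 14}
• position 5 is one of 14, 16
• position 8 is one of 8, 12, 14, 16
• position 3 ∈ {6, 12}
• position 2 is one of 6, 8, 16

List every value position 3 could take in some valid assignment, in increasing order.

The 8 variables draw from only 8 values {2, 4, 6, 8, 10, 12, 14, 16}, so each is used; only position 7 can be 2, hence position 7 = 2.
The 7 still-open variables draw from only 7 values {4, 6, 8, 10, 12, 14, 16}, so each is used; only position 4 can be 4, hence position 4 = 4.
Among the 6 still-open variables, 10 fits only position 1 (and all 6 values in {6, 8, 10, 12, 14, 16} must be used), so position 1 = 10.
position 3 and position 6 share exactly the 2 values {6, 12}; by pigeonhole those values go to them, so strike 6, 12 from position 2, position 8.
No further eliminations apply; position 3 can still be any of 6, 12.

6, 12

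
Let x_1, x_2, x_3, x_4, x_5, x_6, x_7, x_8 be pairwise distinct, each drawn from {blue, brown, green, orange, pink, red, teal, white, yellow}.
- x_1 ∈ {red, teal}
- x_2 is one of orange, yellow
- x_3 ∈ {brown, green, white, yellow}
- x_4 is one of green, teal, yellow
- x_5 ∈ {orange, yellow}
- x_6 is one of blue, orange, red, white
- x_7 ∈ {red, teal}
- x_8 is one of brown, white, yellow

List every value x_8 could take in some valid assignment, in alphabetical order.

The 8 variables draw from only 8 values {blue, brown, green, orange, red, teal, white, yellow}, so each is used; only x_6 can be blue, hence x_6 = blue.
x_1 and x_7 between them cover only {red, teal} — a naked pair. Remove those values from x_4.
x_2 and x_5 share exactly the 2 values {orange, yellow}; by pigeonhole those values go to them, so strike orange, yellow from x_3, x_4, x_8.
x_4 must be green (only option left). Remove green from x_3.
No further eliminations apply; x_8 can still be any of brown, white.

brown, white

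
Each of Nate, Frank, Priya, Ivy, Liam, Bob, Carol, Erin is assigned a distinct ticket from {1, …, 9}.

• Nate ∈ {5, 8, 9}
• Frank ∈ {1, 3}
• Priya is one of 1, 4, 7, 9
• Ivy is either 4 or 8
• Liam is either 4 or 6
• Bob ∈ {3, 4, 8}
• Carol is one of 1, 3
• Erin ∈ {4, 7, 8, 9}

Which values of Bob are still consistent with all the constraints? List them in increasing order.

The 8 variables draw from only 8 values {1, 3, 4, 5, 6, 7, 8, 9}, so each is used; only Nate can be 5, hence Nate = 5.
The 7 still-open variables draw from only 7 values {1, 3, 4, 6, 7, 8, 9}, so each is used; only Liam can be 6, hence Liam = 6.
Frank and Carol share exactly the 2 values {1, 3}; by pigeonhole those values go to them, so strike 1, 3 from Priya, Bob.
Ivy and Bob share exactly the 2 values {4, 8}; by pigeonhole those values go to them, so strike 4, 8 from Priya, Erin.
No further eliminations apply; Bob can still be any of 4, 8.

4, 8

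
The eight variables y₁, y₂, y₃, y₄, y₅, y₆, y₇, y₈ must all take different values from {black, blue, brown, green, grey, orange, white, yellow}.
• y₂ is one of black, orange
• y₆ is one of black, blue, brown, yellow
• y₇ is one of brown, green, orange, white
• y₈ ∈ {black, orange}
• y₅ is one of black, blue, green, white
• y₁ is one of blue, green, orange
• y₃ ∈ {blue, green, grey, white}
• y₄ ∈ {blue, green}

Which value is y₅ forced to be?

The 8 variables together cover exactly {black, blue, brown, green, grey, orange, white, yellow} — 8 values for 8 variables — and grey appears only in y₃'s list, so y₃ = grey.
The 7 still-open variables together cover exactly {black, blue, brown, green, orange, white, yellow} — 7 values for 7 variables — and yellow appears only in y₆'s list, so y₆ = yellow.
The 6 still-open variables together cover exactly {black, blue, brown, green, orange, white} — 6 values for 6 variables — and brown appears only in y₇'s list, so y₇ = brown.
The 5 still-open variables together cover exactly {black, blue, green, orange, white} — 5 values for 5 variables — and white appears only in y₅'s list, so y₅ = white.

white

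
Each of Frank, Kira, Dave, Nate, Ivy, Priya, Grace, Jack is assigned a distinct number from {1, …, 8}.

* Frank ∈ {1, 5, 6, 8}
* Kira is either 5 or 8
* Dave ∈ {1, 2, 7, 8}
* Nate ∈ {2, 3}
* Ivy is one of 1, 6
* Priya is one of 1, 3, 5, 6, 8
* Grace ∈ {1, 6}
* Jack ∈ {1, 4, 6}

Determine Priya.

The 8 variables draw from only 8 values {1, 2, 3, 4, 5, 6, 7, 8}, so each is used; only Jack can be 4, hence Jack = 4.
The 7 still-open variables draw from only 7 values {1, 2, 3, 5, 6, 7, 8}, so each is used; only Dave can be 7, hence Dave = 7.
The 6 still-open variables draw from only 6 values {1, 2, 3, 5, 6, 8}, so each is used; only Nate can be 2, hence Nate = 2.
Among the 5 still-open variables, 3 fits only Priya (and all 5 values in {1, 3, 5, 6, 8} must be used), so Priya = 3.

3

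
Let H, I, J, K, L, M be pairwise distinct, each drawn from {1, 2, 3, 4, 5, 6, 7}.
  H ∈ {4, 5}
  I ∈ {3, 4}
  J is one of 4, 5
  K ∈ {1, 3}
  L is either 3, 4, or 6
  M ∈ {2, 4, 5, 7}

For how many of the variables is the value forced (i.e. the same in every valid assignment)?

3

The 2 variables H and J are confined to {4, 5}, which locks those values in; drop them from I, L, M.
I must be 3 (only option left). Remove 3 from K, L.
K's domain is down to {1}, so K = 1.
L's domain is down to {6}, so L = 6.
Determined: I=3, K=1, L=6. The other variables each still have more than one consistent value. That makes 3.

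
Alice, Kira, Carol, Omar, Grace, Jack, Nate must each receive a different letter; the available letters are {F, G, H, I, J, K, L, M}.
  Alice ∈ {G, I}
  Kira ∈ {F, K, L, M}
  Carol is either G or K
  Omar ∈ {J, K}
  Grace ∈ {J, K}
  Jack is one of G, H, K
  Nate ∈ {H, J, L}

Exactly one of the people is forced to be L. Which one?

Nate

The 2 variables Omar and Grace are confined to {J, K}, which locks those values in; drop them from Kira, Carol, Jack, Nate.
Carol's domain is down to {G}, so Carol = G. So Alice, Jack can't be G.
Jack's domain is down to {H}, so Jack = H. Eliminate H elsewhere: Nate.
So L goes to Nate.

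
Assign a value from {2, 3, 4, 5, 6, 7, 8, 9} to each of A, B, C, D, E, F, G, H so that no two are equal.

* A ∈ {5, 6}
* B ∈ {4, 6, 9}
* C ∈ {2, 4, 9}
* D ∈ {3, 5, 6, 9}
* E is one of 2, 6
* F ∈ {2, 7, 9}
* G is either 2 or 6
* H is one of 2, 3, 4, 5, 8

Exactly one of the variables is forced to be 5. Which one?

The 8 variables draw from only 8 values {2, 3, 4, 5, 6, 7, 8, 9}, so each is used; only F can be 7, hence F = 7.
Among the 7 still-open variables, 8 fits only H (and all 7 values in {2, 3, 4, 5, 6, 8, 9} must be used), so H = 8.
Among the 6 still-open variables, 3 fits only D (and all 6 values in {2, 3, 4, 5, 6, 9} must be used), so D = 3.
The 5 still-open variables draw from only 5 values {2, 4, 5, 6, 9}, so each is used; only A can be 5, hence A = 5.

A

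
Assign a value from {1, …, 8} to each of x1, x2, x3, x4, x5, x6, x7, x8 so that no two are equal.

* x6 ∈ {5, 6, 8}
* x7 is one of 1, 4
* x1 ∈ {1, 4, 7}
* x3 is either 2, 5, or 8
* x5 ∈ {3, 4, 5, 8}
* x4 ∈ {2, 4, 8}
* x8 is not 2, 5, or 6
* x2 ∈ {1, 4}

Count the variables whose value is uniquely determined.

The 8 variables together cover exactly {1, 2, 3, 4, 5, 6, 7, 8} — 8 values for 8 variables — and 6 appears only in x6's list, so x6 = 6.
The 2 variables x2 and x7 are confined to {1, 4}, which locks those values in; drop them from x1, x4, x5, x8.
x1's domain is down to {7}, so x1 = 7. Eliminate 7 elsewhere: x8.
Determined: x1=7, x6=6. The other variables each still have more than one consistent value. That makes 2.

2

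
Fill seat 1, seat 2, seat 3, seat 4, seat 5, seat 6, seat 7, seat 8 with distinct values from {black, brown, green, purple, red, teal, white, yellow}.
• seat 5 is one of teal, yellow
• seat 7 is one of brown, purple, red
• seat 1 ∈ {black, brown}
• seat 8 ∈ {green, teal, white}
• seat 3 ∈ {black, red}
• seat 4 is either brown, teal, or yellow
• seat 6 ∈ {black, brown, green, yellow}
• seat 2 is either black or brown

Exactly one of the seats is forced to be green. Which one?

The 8 variables together cover exactly {black, brown, green, purple, red, teal, white, yellow} — 8 values for 8 variables — and purple appears only in seat 7's list, so seat 7 = purple.
The 7 still-open variables together cover exactly {black, brown, green, red, teal, white, yellow} — 7 values for 7 variables — and red appears only in seat 3's list, so seat 3 = red.
Among the 6 still-open variables, white fits only seat 8 (and all 6 values in {black, brown, green, teal, white, yellow} must be used), so seat 8 = white.
Among the 5 still-open variables, green fits only seat 6 (and all 5 values in {black, brown, green, teal, yellow} must be used), so seat 6 = green.

seat 6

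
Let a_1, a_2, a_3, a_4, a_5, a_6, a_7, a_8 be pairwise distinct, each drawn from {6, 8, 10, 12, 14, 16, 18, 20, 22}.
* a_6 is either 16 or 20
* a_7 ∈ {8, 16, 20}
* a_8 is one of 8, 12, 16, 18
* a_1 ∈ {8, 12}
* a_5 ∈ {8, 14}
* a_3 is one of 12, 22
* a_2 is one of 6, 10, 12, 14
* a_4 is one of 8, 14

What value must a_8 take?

18

a_4 and a_5 share exactly the 2 values {8, 14}; by pigeonhole those values go to them, so strike 8, 14 from a_1, a_2, a_7, a_8.
a_1 has just one choice, so a_1 = 12. Eliminate 12 elsewhere: a_2, a_3, a_8.
a_3's domain is down to {22}, so a_3 = 22.
a_6 and a_7 between them cover only {16, 20} — a naked pair. Remove those values from a_8.
So a_8 = 18.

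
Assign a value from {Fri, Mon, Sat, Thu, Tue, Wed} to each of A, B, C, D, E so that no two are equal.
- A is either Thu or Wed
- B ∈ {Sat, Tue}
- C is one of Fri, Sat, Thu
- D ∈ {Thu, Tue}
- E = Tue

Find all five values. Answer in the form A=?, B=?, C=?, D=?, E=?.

A=Wed, B=Sat, C=Fri, D=Thu, E=Tue

E has just one choice, so E = Tue. Eliminate Tue elsewhere: B, D.
B has just one choice, so B = Sat. Remove Sat from C.
D's domain is down to {Thu}, so D = Thu. Eliminate Thu elsewhere: A, C.
A has just one choice, so A = Wed.
That leaves C = Fri.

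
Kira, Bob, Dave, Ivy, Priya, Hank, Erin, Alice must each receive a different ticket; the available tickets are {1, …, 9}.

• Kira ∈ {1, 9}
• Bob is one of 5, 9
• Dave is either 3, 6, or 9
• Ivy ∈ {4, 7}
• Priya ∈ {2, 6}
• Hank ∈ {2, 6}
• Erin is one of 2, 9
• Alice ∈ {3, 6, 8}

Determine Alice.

8

Priya and Hank between them cover only {2, 6} — a naked pair. Remove those values from Dave, Erin, Alice.
Erin must be 9 (only option left). Remove 9 from Kira, Bob, Dave.
That leaves Kira = 1.
That leaves Bob = 5.
That leaves Dave = 3. Remove 3 from Alice.
So Alice = 8.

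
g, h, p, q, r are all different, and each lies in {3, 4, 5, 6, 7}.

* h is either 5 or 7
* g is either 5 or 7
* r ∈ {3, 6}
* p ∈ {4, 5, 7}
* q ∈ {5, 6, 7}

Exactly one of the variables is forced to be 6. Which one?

q

The 5 variables together cover exactly {3, 4, 5, 6, 7} — 5 values for 5 variables — and 3 appears only in r's list, so r = 3.
Among the 4 still-open variables, 4 fits only p (and all 4 values in {4, 5, 6, 7} must be used), so p = 4.
The 3 still-open variables draw from only 3 values {5, 6, 7}, so each is used; only q can be 6, hence q = 6.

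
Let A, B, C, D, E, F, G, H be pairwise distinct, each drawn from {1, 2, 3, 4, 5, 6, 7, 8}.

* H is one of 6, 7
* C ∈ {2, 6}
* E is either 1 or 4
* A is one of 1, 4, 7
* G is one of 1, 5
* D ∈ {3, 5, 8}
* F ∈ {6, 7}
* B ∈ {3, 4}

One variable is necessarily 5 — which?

G

The 8 variables together cover exactly {1, 2, 3, 4, 5, 6, 7, 8} — 8 values for 8 variables — and 2 appears only in C's list, so C = 2.
The 7 still-open variables draw from only 7 values {1, 3, 4, 5, 6, 7, 8}, so each is used; only D can be 8, hence D = 8.
Among the 6 still-open variables, 3 fits only B (and all 6 values in {1, 3, 4, 5, 6, 7} must be used), so B = 3.
The 5 still-open variables together cover exactly {1, 4, 5, 6, 7} — 5 values for 5 variables — and 5 appears only in G's list, so G = 5.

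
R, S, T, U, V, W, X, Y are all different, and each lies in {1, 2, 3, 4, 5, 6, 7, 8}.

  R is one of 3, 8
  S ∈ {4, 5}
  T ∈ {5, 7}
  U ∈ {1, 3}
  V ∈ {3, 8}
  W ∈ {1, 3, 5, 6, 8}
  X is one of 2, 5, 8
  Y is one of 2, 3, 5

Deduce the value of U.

Among the 8 variables, 4 fits only S (and all 8 values in {1, 2, 3, 4, 5, 6, 7, 8} must be used), so S = 4.
The 7 still-open variables together cover exactly {1, 2, 3, 5, 6, 7, 8} — 7 values for 7 variables — and 6 appears only in W's list, so W = 6.
The 6 still-open variables draw from only 6 values {1, 2, 3, 5, 7, 8}, so each is used; only U can be 1, hence U = 1.

1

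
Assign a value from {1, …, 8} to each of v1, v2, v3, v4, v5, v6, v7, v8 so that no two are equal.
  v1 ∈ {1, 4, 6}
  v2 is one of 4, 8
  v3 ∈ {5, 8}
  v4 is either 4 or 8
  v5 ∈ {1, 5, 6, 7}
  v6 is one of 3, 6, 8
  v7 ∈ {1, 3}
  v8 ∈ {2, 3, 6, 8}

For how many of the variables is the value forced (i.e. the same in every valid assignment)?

The 8 variables draw from only 8 values {1, 2, 3, 4, 5, 6, 7, 8}, so each is used; only v8 can be 2, hence v8 = 2.
Among the 7 still-open variables, 7 fits only v5 (and all 7 values in {1, 3, 4, 5, 6, 7, 8} must be used), so v5 = 7.
Among the 6 still-open variables, 5 fits only v3 (and all 6 values in {1, 3, 4, 5, 6, 8} must be used), so v3 = 5.
The 2 variables v2 and v4 are confined to {4, 8}, which locks those values in; drop them from v1, v6.
Determined: v3=5, v5=7, v8=2. The other variables each still have more than one consistent value. That makes 3.

3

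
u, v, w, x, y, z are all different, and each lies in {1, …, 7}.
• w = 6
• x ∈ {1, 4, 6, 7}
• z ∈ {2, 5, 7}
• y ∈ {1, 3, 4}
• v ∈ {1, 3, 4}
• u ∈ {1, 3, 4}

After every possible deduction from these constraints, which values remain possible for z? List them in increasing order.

w has just one choice, so w = 6. Strike 6 from x.
The 3 variables u, v, y are confined to {1, 3, 4}, which locks those values in; drop them from x.
x must be 7 (only option left). So z can't be 7.
No further eliminations apply; z can still be any of 2, 5.

2, 5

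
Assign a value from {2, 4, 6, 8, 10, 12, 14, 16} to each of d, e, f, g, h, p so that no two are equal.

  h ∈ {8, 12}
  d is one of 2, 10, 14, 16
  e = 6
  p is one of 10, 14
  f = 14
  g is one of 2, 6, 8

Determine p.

10

e must be 6 (only option left). So g can't be 6.
That leaves f = 14. Remove 14 from d, p.
So p = 10.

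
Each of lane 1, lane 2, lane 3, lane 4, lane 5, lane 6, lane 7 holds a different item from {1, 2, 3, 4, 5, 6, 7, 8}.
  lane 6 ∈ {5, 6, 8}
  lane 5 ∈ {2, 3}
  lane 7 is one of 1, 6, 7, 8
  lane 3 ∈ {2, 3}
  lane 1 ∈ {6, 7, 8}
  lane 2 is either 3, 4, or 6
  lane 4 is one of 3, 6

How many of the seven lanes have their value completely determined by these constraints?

2

lane 3 and lane 5 between them cover only {2, 3} — a naked pair. Remove those values from lane 2, lane 4.
lane 4 must be 6 (only option left). So lane 1, lane 2, lane 6, lane 7 can't be 6.
lane 2 must be 4 (only option left).
Determined: lane 2=4, lane 4=6. The other lanes each still have more than one consistent value. That makes 2.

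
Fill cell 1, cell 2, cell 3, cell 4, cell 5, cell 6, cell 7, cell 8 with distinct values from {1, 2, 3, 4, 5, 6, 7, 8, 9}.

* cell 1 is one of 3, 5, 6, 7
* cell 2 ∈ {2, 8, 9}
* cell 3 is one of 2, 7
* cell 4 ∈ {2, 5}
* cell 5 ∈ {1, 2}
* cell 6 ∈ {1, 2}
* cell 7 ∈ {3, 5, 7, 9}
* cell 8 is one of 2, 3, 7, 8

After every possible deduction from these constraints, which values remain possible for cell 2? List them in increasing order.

Among the 8 variables, 6 fits only cell 1 (and all 8 values in {1, 2, 3, 5, 6, 7, 8, 9} must be used), so cell 1 = 6.
cell 5 and cell 6 between them cover only {1, 2} — a naked pair. Remove those values from cell 2, cell 3, cell 4, cell 8.
That leaves cell 3 = 7. So cell 7, cell 8 can't be 7.
cell 4 has just one choice, so cell 4 = 5. Eliminate 5 elsewhere: cell 7.
No further eliminations apply; cell 2 can still be any of 8, 9.

8, 9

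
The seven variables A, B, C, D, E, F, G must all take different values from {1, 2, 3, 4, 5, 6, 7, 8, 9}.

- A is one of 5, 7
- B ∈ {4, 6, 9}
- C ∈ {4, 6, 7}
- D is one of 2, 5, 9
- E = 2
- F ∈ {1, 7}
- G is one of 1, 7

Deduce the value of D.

9

E has just one choice, so E = 2. So D can't be 2.
F and G share exactly the 2 values {1, 7}; by pigeonhole those values go to them, so strike 1, 7 from A, C.
That leaves A = 5. Eliminate 5 elsewhere: D.
So D = 9.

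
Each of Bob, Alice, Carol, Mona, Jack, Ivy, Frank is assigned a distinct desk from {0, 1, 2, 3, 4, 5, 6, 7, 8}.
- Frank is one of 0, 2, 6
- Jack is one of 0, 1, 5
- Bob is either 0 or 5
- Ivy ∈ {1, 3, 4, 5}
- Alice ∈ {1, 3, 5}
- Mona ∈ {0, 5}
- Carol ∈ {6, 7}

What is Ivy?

4

The 2 variables Bob and Mona are confined to {0, 5}, which locks those values in; drop them from Alice, Jack, Ivy, Frank.
Jack has just one choice, so Jack = 1. Eliminate 1 elsewhere: Alice, Ivy.
Alice's domain is down to {3}, so Alice = 3. Remove 3 from Ivy.
So Ivy = 4.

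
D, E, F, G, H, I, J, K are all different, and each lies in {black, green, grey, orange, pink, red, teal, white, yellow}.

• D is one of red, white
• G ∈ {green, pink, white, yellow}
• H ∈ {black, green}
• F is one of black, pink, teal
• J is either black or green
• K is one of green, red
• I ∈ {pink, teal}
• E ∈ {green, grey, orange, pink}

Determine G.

yellow

The 2 variables H and J are confined to {black, green}, which locks those values in; drop them from E, F, G, K.
K must be red (only option left). Remove red from D.
That leaves D = white. Eliminate white elsewhere: G.
F and I between them cover only {pink, teal} — a naked pair. Remove those values from E, G.
So G = yellow.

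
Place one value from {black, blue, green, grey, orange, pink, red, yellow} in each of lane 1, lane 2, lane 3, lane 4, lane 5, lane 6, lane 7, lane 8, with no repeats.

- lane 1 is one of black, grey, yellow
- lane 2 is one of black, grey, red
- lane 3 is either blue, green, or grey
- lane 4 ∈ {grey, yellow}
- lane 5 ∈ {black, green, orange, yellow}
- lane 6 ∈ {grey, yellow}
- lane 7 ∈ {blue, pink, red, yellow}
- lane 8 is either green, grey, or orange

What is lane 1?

Among the 8 variables, pink fits only lane 7 (and all 8 values in {black, blue, green, grey, orange, pink, red, yellow} must be used), so lane 7 = pink.
The 7 still-open variables draw from only 7 values {black, blue, green, grey, orange, red, yellow}, so each is used; only lane 3 can be blue, hence lane 3 = blue.
The 6 still-open variables together cover exactly {black, green, grey, orange, red, yellow} — 6 values for 6 variables — and red appears only in lane 2's list, so lane 2 = red.
lane 4 and lane 6 between them cover only {grey, yellow} — a naked pair. Remove those values from lane 1, lane 5, lane 8.
So lane 1 = black.

black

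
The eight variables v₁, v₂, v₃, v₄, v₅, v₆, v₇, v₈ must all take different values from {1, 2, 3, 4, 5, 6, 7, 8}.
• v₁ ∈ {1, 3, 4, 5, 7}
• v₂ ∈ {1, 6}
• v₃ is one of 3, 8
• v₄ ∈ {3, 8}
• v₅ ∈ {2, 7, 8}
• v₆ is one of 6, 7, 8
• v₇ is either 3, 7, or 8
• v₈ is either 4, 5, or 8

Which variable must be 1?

v₂

Among the 8 variables, 2 fits only v₅ (and all 8 values in {1, 2, 3, 4, 5, 6, 7, 8} must be used), so v₅ = 2.
v₃ and v₄ share exactly the 2 values {3, 8}; by pigeonhole those values go to them, so strike 3, 8 from v₁, v₆, v₇, v₈.
v₇'s domain is down to {7}, so v₇ = 7. Eliminate 7 elsewhere: v₁, v₆.
v₆ must be 6 (only option left). Strike 6 from v₂.
So 1 goes to v₂.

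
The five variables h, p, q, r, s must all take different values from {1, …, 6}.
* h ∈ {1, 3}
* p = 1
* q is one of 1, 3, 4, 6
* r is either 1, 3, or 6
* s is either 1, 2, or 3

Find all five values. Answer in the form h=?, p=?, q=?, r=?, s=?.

h=3, p=1, q=4, r=6, s=2

p must be 1 (only option left). So h, q, r, s can't be 1.
That leaves h = 3. Remove 3 from q, r, s.
r's domain is down to {6}, so r = 6. Strike 6 from q.
s must be 2 (only option left).
q's domain is down to {4}, so q = 4.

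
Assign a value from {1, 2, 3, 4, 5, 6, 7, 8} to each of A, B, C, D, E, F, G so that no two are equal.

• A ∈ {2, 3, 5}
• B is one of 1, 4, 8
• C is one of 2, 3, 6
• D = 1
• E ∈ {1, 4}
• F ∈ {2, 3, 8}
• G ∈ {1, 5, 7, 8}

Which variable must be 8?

D has just one choice, so D = 1. So B, E, G can't be 1.
E has just one choice, so E = 4. Remove 4 from B.
So 8 goes to B.

B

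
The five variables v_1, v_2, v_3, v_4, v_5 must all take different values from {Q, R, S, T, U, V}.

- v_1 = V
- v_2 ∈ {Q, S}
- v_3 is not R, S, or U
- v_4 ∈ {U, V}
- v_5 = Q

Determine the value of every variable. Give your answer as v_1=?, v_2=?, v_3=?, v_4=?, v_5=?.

v_1 must be V (only option left). Strike V from v_3, v_4.
v_4's domain is down to {U}, so v_4 = U.
v_5's domain is down to {Q}, so v_5 = Q. Remove Q from v_2, v_3.
v_2 has just one choice, so v_2 = S.
v_3's domain is down to {T}, so v_3 = T.

v_1=V, v_2=S, v_3=T, v_4=U, v_5=Q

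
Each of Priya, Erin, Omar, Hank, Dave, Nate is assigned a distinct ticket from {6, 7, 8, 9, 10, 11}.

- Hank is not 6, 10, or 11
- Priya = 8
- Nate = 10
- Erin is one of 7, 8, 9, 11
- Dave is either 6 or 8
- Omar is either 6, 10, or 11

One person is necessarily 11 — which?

Priya's domain is down to {8}, so Priya = 8. Eliminate 8 elsewhere: Erin, Hank, Dave.
That leaves Dave = 6. Eliminate 6 elsewhere: Omar.
Nate's domain is down to {10}, so Nate = 10. Remove 10 from Omar.
So 11 goes to Omar.

Omar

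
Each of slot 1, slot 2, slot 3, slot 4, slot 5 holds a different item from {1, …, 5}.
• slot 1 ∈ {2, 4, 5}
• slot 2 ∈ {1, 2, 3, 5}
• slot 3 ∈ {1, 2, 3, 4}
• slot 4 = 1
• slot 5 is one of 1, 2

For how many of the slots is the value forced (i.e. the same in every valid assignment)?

2

slot 4's domain is down to {1}, so slot 4 = 1. Eliminate 1 elsewhere: slot 2, slot 3, slot 5.
slot 5's domain is down to {2}, so slot 5 = 2. Strike 2 from slot 1, slot 2, slot 3.
Determined: slot 4=1, slot 5=2. The other slots each still have more than one consistent value. That makes 2.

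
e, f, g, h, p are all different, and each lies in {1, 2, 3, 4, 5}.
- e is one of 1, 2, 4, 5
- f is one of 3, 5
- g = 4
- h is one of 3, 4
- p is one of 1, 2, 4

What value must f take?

g's domain is down to {4}, so g = 4. Strike 4 from e, h, p.
That leaves h = 3. So f can't be 3.
So f = 5.

5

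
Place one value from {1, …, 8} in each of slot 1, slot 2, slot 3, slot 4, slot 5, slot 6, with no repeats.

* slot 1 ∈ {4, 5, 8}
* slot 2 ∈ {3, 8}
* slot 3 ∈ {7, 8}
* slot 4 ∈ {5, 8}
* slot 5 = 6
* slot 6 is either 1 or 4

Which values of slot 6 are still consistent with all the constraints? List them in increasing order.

1, 4

slot 5's domain is down to {6}, so slot 5 = 6.
No further eliminations apply; slot 6 can still be any of 1, 4.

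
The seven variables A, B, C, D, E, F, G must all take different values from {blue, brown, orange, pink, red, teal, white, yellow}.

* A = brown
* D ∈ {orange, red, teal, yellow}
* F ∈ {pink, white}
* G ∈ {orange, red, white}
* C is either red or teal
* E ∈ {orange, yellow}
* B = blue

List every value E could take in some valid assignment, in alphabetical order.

A's domain is down to {brown}, so A = brown.
B's domain is down to {blue}, so B = blue.
No further eliminations apply; E can still be any of orange, yellow.

orange, yellow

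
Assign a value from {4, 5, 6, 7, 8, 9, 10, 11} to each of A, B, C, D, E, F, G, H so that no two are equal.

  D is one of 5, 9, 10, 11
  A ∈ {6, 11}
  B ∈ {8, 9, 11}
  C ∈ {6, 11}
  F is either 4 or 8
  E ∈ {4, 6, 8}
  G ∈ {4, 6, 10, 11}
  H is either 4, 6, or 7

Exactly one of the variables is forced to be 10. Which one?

G

The 8 variables draw from only 8 values {4, 5, 6, 7, 8, 9, 10, 11}, so each is used; only D can be 5, hence D = 5.
Among the 7 still-open variables, 7 fits only H (and all 7 values in {4, 6, 7, 8, 9, 10, 11} must be used), so H = 7.
The 6 still-open variables draw from only 6 values {4, 6, 8, 9, 10, 11}, so each is used; only B can be 9, hence B = 9.
Among the 5 still-open variables, 10 fits only G (and all 5 values in {4, 6, 8, 10, 11} must be used), so G = 10.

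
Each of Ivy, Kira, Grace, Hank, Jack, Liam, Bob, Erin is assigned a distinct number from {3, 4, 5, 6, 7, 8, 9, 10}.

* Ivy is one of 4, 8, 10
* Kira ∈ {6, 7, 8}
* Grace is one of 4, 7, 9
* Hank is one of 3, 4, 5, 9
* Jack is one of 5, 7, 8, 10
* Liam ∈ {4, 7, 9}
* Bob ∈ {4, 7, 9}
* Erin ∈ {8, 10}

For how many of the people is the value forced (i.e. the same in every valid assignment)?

The 8 variables draw from only 8 values {3, 4, 5, 6, 7, 8, 9, 10}, so each is used; only Hank can be 3, hence Hank = 3.
The 7 still-open variables draw from only 7 values {4, 5, 6, 7, 8, 9, 10}, so each is used; only Jack can be 5, hence Jack = 5.
The 6 still-open variables draw from only 6 values {4, 6, 7, 8, 9, 10}, so each is used; only Kira can be 6, hence Kira = 6.
Grace, Liam, Bob between them cover only {4, 7, 9} — a naked triple. Remove those values from Ivy.
Determined: Kira=6, Hank=3, Jack=5. The other people each still have more than one consistent value. That makes 3.

3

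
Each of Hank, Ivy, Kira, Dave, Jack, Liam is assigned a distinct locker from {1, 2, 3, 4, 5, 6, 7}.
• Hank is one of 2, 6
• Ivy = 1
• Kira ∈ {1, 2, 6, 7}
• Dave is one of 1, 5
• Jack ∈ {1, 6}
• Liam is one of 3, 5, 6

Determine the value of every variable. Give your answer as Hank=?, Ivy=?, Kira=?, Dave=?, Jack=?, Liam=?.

Hank=2, Ivy=1, Kira=7, Dave=5, Jack=6, Liam=3

Ivy must be 1 (only option left). So Kira, Dave, Jack can't be 1.
Dave's domain is down to {5}, so Dave = 5. Eliminate 5 elsewhere: Liam.
Jack has just one choice, so Jack = 6. So Hank, Kira, Liam can't be 6.
That leaves Liam = 3.
Hank's domain is down to {2}, so Hank = 2. Remove 2 from Kira.
Kira has just one choice, so Kira = 7.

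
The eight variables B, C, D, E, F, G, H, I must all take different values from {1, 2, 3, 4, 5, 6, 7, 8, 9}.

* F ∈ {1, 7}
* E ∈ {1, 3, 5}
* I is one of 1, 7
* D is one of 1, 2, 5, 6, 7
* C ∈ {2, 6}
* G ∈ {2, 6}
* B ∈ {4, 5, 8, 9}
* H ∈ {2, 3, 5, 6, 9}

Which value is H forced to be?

9

The 2 variables C and G are confined to {2, 6}, which locks those values in; drop them from D, H.
The 2 variables F and I are confined to {1, 7}, which locks those values in; drop them from D, E.
D must be 5 (only option left). Remove 5 from B, E, H.
That leaves E = 3. Strike 3 from H.
So H = 9.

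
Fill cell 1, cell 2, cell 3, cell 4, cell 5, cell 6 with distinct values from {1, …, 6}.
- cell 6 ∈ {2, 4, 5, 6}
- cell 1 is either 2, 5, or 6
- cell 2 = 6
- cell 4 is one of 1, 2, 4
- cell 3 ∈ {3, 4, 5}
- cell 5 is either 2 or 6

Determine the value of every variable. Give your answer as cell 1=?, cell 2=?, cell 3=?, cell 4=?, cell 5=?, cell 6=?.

cell 2 must be 6 (only option left). Strike 6 from cell 1, cell 5, cell 6.
That leaves cell 5 = 2. Strike 2 from cell 1, cell 4, cell 6.
cell 1 has just one choice, so cell 1 = 5. Strike 5 from cell 3, cell 6.
cell 6 has just one choice, so cell 6 = 4. Eliminate 4 elsewhere: cell 3, cell 4.
cell 3's domain is down to {3}, so cell 3 = 3.
cell 4's domain is down to {1}, so cell 4 = 1.

cell 1=5, cell 2=6, cell 3=3, cell 4=1, cell 5=2, cell 6=4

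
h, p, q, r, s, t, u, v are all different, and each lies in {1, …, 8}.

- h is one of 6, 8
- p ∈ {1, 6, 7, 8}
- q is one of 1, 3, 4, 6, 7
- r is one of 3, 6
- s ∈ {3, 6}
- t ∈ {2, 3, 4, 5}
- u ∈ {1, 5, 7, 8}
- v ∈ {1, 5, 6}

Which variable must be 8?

The 8 variables together cover exactly {1, 2, 3, 4, 5, 6, 7, 8} — 8 values for 8 variables — and 2 appears only in t's list, so t = 2.
The 7 still-open variables together cover exactly {1, 3, 4, 5, 6, 7, 8} — 7 values for 7 variables — and 4 appears only in q's list, so q = 4.
r and s share exactly the 2 values {3, 6}; by pigeonhole those values go to them, so strike 3, 6 from h, p, v.
So 8 goes to h.

h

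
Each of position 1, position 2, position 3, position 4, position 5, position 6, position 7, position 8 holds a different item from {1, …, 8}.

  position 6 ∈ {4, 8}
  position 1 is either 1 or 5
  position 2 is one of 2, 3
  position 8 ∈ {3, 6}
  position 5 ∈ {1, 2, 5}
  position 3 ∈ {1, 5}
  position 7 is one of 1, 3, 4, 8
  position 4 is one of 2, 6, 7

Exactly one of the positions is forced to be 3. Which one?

position 2

The 8 variables together cover exactly {1, 2, 3, 4, 5, 6, 7, 8} — 8 values for 8 variables — and 7 appears only in position 4's list, so position 4 = 7.
Among the 7 still-open variables, 6 fits only position 8 (and all 7 values in {1, 2, 3, 4, 5, 6, 8} must be used), so position 8 = 6.
The 2 variables position 1 and position 3 are confined to {1, 5}, which locks those values in; drop them from position 5, position 7.
position 5 has just one choice, so position 5 = 2. So position 2 can't be 2.
So 3 goes to position 2.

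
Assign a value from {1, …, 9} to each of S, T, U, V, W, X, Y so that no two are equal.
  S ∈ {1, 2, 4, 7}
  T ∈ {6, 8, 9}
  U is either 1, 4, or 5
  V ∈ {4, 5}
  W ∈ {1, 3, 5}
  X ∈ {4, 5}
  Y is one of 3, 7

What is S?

V and X between them cover only {4, 5} — a naked pair. Remove those values from S, U, W.
U must be 1 (only option left). Remove 1 from S, W.
W must be 3 (only option left). So Y can't be 3.
That leaves Y = 7. Remove 7 from S.
So S = 2.

2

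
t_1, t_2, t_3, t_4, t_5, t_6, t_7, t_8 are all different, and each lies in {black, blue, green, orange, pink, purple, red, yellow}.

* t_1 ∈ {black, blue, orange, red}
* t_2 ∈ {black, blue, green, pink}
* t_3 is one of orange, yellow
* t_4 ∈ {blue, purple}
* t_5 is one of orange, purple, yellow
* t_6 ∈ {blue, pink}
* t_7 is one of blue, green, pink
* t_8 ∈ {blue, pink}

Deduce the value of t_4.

The 8 variables draw from only 8 values {black, blue, green, orange, pink, purple, red, yellow}, so each is used; only t_1 can be red, hence t_1 = red.
The 7 still-open variables draw from only 7 values {black, blue, green, orange, pink, purple, yellow}, so each is used; only t_2 can be black, hence t_2 = black.
Among the 6 still-open variables, green fits only t_7 (and all 6 values in {blue, green, orange, pink, purple, yellow} must be used), so t_7 = green.
t_6 and t_8 between them cover only {blue, pink} — a naked pair. Remove those values from t_4.
So t_4 = purple.

purple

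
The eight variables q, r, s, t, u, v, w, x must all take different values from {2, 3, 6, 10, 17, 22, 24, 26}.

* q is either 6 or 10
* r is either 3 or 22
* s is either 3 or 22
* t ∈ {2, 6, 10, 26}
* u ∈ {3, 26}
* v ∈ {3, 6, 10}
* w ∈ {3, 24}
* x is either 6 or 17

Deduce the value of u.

26

The 8 variables draw from only 8 values {2, 3, 6, 10, 17, 22, 24, 26}, so each is used; only t can be 2, hence t = 2.
The 7 still-open variables draw from only 7 values {3, 6, 10, 17, 22, 24, 26}, so each is used; only x can be 17, hence x = 17.
Among the 6 still-open variables, 24 fits only w (and all 6 values in {3, 6, 10, 22, 24, 26} must be used), so w = 24.
The 5 still-open variables together cover exactly {3, 6, 10, 22, 26} — 5 values for 5 variables — and 26 appears only in u's list, so u = 26.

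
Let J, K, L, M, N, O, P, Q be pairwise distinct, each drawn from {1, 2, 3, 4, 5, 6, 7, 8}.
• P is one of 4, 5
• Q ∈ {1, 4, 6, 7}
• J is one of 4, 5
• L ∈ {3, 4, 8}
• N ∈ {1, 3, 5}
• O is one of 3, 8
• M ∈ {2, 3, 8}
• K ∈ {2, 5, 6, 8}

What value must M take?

The 8 variables draw from only 8 values {1, 2, 3, 4, 5, 6, 7, 8}, so each is used; only Q can be 7, hence Q = 7.
The 7 still-open variables together cover exactly {1, 2, 3, 4, 5, 6, 8} — 7 values for 7 variables — and 1 appears only in N's list, so N = 1.
The 6 still-open variables together cover exactly {2, 3, 4, 5, 6, 8} — 6 values for 6 variables — and 6 appears only in K's list, so K = 6.
The 5 still-open variables draw from only 5 values {2, 3, 4, 5, 8}, so each is used; only M can be 2, hence M = 2.

2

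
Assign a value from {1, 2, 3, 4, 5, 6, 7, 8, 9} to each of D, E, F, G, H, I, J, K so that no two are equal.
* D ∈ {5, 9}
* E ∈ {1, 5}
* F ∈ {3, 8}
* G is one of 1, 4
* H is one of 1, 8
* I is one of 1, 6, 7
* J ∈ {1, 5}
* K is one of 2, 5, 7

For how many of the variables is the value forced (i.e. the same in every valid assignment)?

4

E and J share exactly the 2 values {1, 5}; by pigeonhole those values go to them, so strike 1, 5 from D, G, H, I, K.
D must be 9 (only option left).
G must be 4 (only option left).
H has just one choice, so H = 8. Remove 8 from F.
F's domain is down to {3}, so F = 3.
Determined: D=9, F=3, G=4, H=8. The other variables each still have more than one consistent value. That makes 4.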